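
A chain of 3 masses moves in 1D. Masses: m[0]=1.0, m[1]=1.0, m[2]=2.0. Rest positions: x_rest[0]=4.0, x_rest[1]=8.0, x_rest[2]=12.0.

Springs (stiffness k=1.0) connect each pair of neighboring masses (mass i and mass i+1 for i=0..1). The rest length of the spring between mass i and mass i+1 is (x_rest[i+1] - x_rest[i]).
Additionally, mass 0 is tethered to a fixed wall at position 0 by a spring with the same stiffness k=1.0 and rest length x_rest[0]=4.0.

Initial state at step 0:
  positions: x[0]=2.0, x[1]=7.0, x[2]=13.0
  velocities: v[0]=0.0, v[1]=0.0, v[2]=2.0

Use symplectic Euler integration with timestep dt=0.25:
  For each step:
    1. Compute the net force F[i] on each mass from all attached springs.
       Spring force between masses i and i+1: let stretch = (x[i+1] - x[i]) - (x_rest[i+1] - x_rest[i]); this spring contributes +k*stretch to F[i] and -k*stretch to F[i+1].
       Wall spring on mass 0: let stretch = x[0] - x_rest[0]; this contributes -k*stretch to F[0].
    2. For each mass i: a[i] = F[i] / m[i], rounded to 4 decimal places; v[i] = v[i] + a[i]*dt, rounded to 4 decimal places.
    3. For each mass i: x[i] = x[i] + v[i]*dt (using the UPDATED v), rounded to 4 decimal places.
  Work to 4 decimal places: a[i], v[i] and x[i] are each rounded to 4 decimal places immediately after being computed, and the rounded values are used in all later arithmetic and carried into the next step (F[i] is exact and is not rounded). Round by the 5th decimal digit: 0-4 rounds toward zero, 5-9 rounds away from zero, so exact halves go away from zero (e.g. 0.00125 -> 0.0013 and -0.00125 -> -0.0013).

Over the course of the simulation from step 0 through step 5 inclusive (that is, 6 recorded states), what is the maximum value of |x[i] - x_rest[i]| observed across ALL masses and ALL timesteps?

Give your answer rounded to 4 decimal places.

Step 0: x=[2.0000 7.0000 13.0000] v=[0.0000 0.0000 2.0000]
Step 1: x=[2.1875 7.0625 13.4375] v=[0.7500 0.2500 1.7500]
Step 2: x=[2.5430 7.2188 13.8008] v=[1.4219 0.6250 1.4531]
Step 3: x=[3.0318 7.4942 14.0834] v=[1.9551 1.1016 1.1304]
Step 4: x=[3.6100 7.9025 14.2851] v=[2.3128 1.6333 0.8068]
Step 5: x=[4.2309 8.4415 14.4124] v=[2.4834 2.1558 0.5090]
Max displacement = 2.4124

Answer: 2.4124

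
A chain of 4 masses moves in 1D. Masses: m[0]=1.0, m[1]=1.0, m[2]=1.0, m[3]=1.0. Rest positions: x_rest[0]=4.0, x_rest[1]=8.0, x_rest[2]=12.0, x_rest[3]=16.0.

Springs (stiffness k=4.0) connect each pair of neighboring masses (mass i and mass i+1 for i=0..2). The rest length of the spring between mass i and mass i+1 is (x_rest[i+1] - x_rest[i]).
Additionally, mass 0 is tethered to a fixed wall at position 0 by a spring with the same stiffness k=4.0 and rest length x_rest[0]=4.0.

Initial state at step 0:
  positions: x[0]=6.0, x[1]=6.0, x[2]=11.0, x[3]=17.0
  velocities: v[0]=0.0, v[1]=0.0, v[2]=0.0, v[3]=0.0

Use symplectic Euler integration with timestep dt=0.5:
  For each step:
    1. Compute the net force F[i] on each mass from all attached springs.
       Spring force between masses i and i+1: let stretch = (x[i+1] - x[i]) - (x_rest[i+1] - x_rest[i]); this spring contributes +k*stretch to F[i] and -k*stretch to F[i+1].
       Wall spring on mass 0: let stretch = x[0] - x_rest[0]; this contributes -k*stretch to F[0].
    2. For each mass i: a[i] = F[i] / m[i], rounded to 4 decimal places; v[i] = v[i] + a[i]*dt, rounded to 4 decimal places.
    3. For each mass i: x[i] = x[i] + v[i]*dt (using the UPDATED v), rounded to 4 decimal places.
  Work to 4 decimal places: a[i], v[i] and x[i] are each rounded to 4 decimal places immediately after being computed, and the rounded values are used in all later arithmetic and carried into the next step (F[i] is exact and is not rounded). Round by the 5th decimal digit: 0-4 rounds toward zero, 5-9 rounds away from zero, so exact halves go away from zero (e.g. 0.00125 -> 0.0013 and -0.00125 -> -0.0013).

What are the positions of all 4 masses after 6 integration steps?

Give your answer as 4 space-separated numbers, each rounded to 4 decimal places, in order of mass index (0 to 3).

Step 0: x=[6.0000 6.0000 11.0000 17.0000] v=[0.0000 0.0000 0.0000 0.0000]
Step 1: x=[0.0000 11.0000 12.0000 15.0000] v=[-12.0000 10.0000 2.0000 -4.0000]
Step 2: x=[5.0000 6.0000 15.0000 14.0000] v=[10.0000 -10.0000 6.0000 -2.0000]
Step 3: x=[6.0000 9.0000 8.0000 18.0000] v=[2.0000 6.0000 -14.0000 8.0000]
Step 4: x=[4.0000 8.0000 12.0000 16.0000] v=[-4.0000 -2.0000 8.0000 -4.0000]
Step 5: x=[2.0000 7.0000 16.0000 14.0000] v=[-4.0000 -2.0000 8.0000 -4.0000]
Step 6: x=[3.0000 10.0000 9.0000 18.0000] v=[2.0000 6.0000 -14.0000 8.0000]

Answer: 3.0000 10.0000 9.0000 18.0000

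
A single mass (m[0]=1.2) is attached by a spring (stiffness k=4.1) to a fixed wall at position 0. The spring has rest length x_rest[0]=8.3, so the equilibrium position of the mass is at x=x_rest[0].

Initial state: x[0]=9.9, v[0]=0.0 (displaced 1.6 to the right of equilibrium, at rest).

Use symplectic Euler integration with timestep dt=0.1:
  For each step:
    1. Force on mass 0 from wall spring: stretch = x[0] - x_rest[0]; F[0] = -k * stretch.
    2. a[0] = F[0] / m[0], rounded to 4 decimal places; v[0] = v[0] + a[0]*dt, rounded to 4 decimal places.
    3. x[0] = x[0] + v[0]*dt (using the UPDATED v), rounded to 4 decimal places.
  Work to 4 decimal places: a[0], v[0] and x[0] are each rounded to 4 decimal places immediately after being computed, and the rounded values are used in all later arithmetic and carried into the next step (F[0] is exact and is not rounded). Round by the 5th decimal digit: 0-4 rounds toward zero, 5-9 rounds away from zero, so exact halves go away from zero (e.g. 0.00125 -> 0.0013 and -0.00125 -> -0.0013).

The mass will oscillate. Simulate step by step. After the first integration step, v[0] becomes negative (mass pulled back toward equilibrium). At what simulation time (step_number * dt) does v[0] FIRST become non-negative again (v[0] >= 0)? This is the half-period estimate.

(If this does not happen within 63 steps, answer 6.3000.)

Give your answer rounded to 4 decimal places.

Answer: 1.7000

Derivation:
Step 0: x=[9.9000] v=[0.0000]
Step 1: x=[9.8453] v=[-0.5467]
Step 2: x=[9.7378] v=[-1.0747]
Step 3: x=[9.5812] v=[-1.5660]
Step 4: x=[9.3808] v=[-2.0037]
Step 5: x=[9.1435] v=[-2.3730]
Step 6: x=[8.8774] v=[-2.6612]
Step 7: x=[8.5916] v=[-2.8585]
Step 8: x=[8.2958] v=[-2.9581]
Step 9: x=[8.0001] v=[-2.9567]
Step 10: x=[7.7147] v=[-2.8542]
Step 11: x=[7.4493] v=[-2.6542]
Step 12: x=[7.2130] v=[-2.3635]
Step 13: x=[7.0138] v=[-1.9921]
Step 14: x=[6.8585] v=[-1.5527]
Step 15: x=[6.7525] v=[-1.0602]
Step 16: x=[6.6994] v=[-0.5315]
Step 17: x=[6.7009] v=[0.0154]
First v>=0 after going negative at step 17, time=1.7000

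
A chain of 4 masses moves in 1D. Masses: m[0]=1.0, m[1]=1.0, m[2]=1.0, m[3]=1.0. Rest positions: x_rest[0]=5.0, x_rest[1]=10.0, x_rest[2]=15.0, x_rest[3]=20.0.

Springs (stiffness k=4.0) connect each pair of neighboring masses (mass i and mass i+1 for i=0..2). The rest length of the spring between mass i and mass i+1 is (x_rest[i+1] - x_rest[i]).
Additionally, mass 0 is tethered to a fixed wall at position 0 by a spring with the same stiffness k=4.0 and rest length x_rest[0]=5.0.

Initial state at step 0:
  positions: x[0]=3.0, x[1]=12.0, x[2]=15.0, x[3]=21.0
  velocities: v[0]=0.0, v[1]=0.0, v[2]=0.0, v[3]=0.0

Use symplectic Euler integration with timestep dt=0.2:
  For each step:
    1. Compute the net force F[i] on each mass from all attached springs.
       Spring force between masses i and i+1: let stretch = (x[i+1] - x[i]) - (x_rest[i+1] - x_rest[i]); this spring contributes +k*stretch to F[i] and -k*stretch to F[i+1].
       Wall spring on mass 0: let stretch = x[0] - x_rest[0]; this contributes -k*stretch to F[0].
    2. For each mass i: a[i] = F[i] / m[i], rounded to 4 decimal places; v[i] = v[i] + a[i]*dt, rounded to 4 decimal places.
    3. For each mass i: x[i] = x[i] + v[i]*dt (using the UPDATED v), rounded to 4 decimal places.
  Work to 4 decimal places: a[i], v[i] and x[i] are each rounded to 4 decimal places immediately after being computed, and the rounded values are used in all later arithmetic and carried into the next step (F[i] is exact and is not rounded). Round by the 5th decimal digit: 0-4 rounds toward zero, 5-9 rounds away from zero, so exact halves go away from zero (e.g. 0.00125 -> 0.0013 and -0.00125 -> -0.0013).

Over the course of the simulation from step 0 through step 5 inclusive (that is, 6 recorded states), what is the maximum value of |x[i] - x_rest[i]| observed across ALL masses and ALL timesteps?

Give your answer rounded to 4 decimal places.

Answer: 2.1998

Derivation:
Step 0: x=[3.0000 12.0000 15.0000 21.0000] v=[0.0000 0.0000 0.0000 0.0000]
Step 1: x=[3.9600 11.0400 15.4800 20.8400] v=[4.8000 -4.8000 2.4000 -0.8000]
Step 2: x=[5.4192 9.6576 16.1072 20.6224] v=[7.2960 -6.9120 3.1360 -1.0880]
Step 3: x=[6.6895 8.6290 16.4249 20.4824] v=[6.3514 -5.1430 1.5885 -0.7002]
Step 4: x=[7.1998 8.5374 16.1445 20.4932] v=[2.5514 -0.4579 -1.4022 0.0538]
Step 5: x=[6.7721 9.4489 15.3427 20.6082] v=[-2.1384 4.5577 -4.0089 0.5748]
Max displacement = 2.1998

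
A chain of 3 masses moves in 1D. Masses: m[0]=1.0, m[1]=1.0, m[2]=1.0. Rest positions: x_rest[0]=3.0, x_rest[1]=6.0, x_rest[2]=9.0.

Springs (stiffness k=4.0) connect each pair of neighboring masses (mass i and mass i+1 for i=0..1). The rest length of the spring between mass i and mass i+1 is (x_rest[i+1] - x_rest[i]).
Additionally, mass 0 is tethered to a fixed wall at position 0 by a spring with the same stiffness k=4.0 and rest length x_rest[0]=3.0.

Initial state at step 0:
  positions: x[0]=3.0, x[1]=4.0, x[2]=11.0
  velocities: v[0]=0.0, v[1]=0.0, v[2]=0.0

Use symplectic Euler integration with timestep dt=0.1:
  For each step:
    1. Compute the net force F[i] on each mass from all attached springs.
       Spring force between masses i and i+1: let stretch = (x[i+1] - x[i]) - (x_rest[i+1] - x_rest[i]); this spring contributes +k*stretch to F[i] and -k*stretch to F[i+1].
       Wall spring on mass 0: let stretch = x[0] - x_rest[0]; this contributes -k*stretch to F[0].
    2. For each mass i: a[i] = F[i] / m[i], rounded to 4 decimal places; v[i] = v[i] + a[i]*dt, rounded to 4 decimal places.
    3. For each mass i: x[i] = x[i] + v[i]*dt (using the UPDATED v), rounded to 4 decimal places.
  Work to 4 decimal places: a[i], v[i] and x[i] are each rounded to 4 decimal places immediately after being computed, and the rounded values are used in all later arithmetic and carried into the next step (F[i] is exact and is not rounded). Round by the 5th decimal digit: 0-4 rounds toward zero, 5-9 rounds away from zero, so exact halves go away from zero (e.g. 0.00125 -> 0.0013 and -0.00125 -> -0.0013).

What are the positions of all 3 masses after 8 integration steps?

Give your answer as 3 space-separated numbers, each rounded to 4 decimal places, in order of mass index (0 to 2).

Step 0: x=[3.0000 4.0000 11.0000] v=[0.0000 0.0000 0.0000]
Step 1: x=[2.9200 4.2400 10.8400] v=[-0.8000 2.4000 -1.6000]
Step 2: x=[2.7760 4.6912 10.5360] v=[-1.4400 4.5120 -3.0400]
Step 3: x=[2.5976 5.2996 10.1182] v=[-1.7843 6.0838 -4.1779]
Step 4: x=[2.4234 5.9926 9.6277] v=[-1.7425 6.9304 -4.9053]
Step 5: x=[2.2950 6.6883 9.1118] v=[-1.2842 6.9568 -5.1593]
Step 6: x=[2.2505 7.3052 8.6189] v=[-0.4449 6.1689 -4.9287]
Step 7: x=[2.3182 7.7725 8.1935] v=[0.6768 4.6725 -4.2542]
Step 8: x=[2.5113 8.0384 7.8712] v=[1.9312 2.6592 -3.2226]

Answer: 2.5113 8.0384 7.8712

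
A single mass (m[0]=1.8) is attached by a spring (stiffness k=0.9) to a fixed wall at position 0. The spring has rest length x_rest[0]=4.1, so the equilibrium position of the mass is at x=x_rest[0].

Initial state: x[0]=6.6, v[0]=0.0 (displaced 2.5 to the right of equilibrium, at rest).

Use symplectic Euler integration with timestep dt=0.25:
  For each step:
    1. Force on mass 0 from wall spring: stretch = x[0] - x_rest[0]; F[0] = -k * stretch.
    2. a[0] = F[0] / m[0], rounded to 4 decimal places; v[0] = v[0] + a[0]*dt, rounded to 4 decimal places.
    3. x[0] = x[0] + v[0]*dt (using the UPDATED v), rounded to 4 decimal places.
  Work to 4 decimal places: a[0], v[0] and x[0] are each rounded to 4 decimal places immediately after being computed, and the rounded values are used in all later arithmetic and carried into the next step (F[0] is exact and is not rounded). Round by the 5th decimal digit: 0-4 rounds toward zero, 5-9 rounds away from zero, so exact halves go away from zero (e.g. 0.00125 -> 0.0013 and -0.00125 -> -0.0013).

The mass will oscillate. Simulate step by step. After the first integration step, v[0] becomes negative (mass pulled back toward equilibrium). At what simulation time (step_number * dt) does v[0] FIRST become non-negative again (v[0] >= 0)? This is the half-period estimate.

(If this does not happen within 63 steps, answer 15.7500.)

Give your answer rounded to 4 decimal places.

Step 0: x=[6.6000] v=[0.0000]
Step 1: x=[6.5219] v=[-0.3125]
Step 2: x=[6.3681] v=[-0.6153]
Step 3: x=[6.1434] v=[-0.8988]
Step 4: x=[5.8549] v=[-1.1542]
Step 5: x=[5.5115] v=[-1.3736]
Step 6: x=[5.1240] v=[-1.5501]
Step 7: x=[4.7045] v=[-1.6781]
Step 8: x=[4.2661] v=[-1.7537]
Step 9: x=[3.8225] v=[-1.7745]
Step 10: x=[3.3876] v=[-1.7398]
Step 11: x=[2.9749] v=[-1.6508]
Step 12: x=[2.5974] v=[-1.5102]
Step 13: x=[2.2668] v=[-1.3224]
Step 14: x=[1.9935] v=[-1.0933]
Step 15: x=[1.7860] v=[-0.8300]
Step 16: x=[1.6508] v=[-0.5408]
Step 17: x=[1.5921] v=[-0.2347]
Step 18: x=[1.6118] v=[0.0788]
First v>=0 after going negative at step 18, time=4.5000

Answer: 4.5000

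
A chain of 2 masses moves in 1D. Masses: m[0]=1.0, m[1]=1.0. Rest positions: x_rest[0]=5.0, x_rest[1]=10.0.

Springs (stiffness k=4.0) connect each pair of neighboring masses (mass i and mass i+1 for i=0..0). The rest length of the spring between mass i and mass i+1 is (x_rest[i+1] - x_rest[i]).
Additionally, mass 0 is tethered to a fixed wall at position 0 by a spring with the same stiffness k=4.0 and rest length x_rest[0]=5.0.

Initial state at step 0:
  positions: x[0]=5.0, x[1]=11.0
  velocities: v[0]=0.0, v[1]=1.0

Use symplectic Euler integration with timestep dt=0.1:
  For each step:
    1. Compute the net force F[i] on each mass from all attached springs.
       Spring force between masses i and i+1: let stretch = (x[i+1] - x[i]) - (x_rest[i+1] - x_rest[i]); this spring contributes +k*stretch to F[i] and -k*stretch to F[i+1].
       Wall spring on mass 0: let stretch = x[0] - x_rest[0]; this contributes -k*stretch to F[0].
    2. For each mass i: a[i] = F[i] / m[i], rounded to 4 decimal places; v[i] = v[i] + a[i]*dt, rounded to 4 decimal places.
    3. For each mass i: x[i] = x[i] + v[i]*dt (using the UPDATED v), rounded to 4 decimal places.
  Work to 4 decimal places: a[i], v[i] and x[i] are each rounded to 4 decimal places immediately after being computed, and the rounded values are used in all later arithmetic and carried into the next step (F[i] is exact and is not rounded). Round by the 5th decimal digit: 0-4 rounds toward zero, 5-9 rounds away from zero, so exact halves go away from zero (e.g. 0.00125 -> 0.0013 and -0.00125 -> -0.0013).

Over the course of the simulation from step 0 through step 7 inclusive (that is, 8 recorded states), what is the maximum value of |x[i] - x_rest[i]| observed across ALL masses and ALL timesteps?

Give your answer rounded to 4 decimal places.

Step 0: x=[5.0000 11.0000] v=[0.0000 1.0000]
Step 1: x=[5.0400 11.0600] v=[0.4000 0.6000]
Step 2: x=[5.1192 11.0792] v=[0.7920 0.1920]
Step 3: x=[5.2320 11.0600] v=[1.1283 -0.1920]
Step 4: x=[5.3687 11.0077] v=[1.3667 -0.5232]
Step 5: x=[5.5162 10.9298] v=[1.4748 -0.7788]
Step 6: x=[5.6596 10.8354] v=[1.4338 -0.9442]
Step 7: x=[5.7836 10.7340] v=[1.2403 -1.0145]
Max displacement = 1.0792

Answer: 1.0792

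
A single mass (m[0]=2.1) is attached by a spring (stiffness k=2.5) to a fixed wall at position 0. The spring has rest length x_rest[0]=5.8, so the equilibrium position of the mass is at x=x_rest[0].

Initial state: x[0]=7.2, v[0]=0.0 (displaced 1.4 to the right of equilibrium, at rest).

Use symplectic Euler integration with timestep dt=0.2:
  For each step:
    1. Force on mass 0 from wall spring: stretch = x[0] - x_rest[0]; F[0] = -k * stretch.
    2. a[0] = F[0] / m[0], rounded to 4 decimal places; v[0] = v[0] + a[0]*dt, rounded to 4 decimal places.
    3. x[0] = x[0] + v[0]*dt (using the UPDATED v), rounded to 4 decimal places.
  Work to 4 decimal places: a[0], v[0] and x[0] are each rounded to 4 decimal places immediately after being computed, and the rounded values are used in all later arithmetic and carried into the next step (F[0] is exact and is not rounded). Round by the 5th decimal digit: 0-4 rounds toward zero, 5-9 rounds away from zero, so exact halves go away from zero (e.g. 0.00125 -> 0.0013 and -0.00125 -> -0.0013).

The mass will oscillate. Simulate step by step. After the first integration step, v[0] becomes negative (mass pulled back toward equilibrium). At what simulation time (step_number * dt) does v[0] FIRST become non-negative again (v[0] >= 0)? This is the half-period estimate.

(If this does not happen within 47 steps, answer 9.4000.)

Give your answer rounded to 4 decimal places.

Answer: 3.0000

Derivation:
Step 0: x=[7.2000] v=[0.0000]
Step 1: x=[7.1333] v=[-0.3333]
Step 2: x=[7.0031] v=[-0.6508]
Step 3: x=[6.8156] v=[-0.9373]
Step 4: x=[6.5798] v=[-1.1791]
Step 5: x=[6.3068] v=[-1.3648]
Step 6: x=[6.0097] v=[-1.4855]
Step 7: x=[5.7026] v=[-1.5354]
Step 8: x=[5.4002] v=[-1.5122]
Step 9: x=[5.1168] v=[-1.4170]
Step 10: x=[4.8659] v=[-1.2543]
Step 11: x=[4.6595] v=[-1.0319]
Step 12: x=[4.5074] v=[-0.7604]
Step 13: x=[4.4169] v=[-0.4526]
Step 14: x=[4.3922] v=[-0.1233]
Step 15: x=[4.4346] v=[0.2119]
First v>=0 after going negative at step 15, time=3.0000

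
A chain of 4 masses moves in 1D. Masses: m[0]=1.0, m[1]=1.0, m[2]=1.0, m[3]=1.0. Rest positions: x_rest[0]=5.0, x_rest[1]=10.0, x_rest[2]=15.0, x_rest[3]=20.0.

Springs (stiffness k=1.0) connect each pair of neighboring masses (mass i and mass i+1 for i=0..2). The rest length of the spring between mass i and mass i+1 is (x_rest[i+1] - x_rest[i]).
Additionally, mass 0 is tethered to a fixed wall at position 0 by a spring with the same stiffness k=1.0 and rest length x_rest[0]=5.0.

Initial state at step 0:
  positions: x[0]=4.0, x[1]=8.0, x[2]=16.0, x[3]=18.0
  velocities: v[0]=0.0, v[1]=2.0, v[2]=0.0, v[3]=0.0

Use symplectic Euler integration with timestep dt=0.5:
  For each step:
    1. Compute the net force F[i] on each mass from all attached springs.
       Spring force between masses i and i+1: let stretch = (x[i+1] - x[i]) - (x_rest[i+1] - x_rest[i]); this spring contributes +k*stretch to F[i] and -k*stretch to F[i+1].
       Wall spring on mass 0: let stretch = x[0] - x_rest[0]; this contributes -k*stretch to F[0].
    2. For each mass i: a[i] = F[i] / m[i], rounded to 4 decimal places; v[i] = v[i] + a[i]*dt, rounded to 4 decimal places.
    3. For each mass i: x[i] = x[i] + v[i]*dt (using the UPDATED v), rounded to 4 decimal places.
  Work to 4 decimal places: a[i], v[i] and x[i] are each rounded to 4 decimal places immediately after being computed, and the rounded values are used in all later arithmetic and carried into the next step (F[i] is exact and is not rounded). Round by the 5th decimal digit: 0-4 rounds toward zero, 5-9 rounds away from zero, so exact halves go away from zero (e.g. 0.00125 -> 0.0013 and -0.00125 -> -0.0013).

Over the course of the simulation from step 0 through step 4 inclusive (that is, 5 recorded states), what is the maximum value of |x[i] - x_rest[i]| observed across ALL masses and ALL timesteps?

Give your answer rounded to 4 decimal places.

Answer: 2.2656

Derivation:
Step 0: x=[4.0000 8.0000 16.0000 18.0000] v=[0.0000 2.0000 0.0000 0.0000]
Step 1: x=[4.0000 10.0000 14.5000 18.7500] v=[0.0000 4.0000 -3.0000 1.5000]
Step 2: x=[4.5000 11.6250 12.9375 19.6875] v=[1.0000 3.2500 -3.1250 1.8750]
Step 3: x=[5.6563 11.7969 12.7344 20.1875] v=[2.3125 0.3438 -0.4063 1.0000]
Step 4: x=[6.9337 10.6680 14.1602 20.0742] v=[2.5547 -2.2578 2.8515 -0.2266]
Max displacement = 2.2656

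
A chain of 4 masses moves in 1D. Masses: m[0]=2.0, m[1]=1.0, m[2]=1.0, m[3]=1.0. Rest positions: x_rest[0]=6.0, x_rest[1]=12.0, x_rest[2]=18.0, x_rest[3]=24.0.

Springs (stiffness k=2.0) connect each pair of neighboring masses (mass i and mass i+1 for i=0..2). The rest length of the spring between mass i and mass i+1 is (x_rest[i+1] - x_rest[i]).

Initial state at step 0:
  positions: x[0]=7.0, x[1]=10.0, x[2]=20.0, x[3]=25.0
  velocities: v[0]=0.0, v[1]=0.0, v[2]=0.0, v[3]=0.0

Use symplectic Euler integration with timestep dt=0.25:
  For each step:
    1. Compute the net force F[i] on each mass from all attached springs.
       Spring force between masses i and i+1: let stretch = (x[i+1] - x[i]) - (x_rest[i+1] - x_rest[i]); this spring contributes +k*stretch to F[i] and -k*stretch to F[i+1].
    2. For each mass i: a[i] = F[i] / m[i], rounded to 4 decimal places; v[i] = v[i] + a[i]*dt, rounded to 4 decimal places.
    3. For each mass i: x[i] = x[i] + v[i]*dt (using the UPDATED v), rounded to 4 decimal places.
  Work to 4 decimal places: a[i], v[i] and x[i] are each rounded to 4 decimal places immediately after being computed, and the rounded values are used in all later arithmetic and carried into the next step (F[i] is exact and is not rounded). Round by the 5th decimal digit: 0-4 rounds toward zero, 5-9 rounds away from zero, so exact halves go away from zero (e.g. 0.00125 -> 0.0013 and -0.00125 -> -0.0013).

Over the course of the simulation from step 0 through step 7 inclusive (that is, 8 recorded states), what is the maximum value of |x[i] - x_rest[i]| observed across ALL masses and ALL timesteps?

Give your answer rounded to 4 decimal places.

Answer: 2.9506

Derivation:
Step 0: x=[7.0000 10.0000 20.0000 25.0000] v=[0.0000 0.0000 0.0000 0.0000]
Step 1: x=[6.8125 10.8750 19.3750 25.1250] v=[-0.7500 3.5000 -2.5000 0.5000]
Step 2: x=[6.5039 12.3047 18.4063 25.2813] v=[-1.2344 5.7188 -3.8750 0.6250]
Step 3: x=[6.1829 13.7720 17.5342 25.3282] v=[-1.2842 5.8692 -3.4883 0.1875]
Step 4: x=[5.9612 14.7610 17.1661 25.1508] v=[-0.8869 3.9558 -1.4724 -0.7095]
Step 5: x=[5.9145 14.9506 17.4955 24.7253] v=[-0.1870 0.7585 1.3174 -1.7019]
Step 6: x=[6.0575 14.3288 18.4105 24.1461] v=[0.5720 -2.4871 3.6599 -2.3168]
Step 7: x=[6.3425 13.1833 19.5322 23.6000] v=[1.1398 -4.5819 4.4869 -2.1846]
Max displacement = 2.9506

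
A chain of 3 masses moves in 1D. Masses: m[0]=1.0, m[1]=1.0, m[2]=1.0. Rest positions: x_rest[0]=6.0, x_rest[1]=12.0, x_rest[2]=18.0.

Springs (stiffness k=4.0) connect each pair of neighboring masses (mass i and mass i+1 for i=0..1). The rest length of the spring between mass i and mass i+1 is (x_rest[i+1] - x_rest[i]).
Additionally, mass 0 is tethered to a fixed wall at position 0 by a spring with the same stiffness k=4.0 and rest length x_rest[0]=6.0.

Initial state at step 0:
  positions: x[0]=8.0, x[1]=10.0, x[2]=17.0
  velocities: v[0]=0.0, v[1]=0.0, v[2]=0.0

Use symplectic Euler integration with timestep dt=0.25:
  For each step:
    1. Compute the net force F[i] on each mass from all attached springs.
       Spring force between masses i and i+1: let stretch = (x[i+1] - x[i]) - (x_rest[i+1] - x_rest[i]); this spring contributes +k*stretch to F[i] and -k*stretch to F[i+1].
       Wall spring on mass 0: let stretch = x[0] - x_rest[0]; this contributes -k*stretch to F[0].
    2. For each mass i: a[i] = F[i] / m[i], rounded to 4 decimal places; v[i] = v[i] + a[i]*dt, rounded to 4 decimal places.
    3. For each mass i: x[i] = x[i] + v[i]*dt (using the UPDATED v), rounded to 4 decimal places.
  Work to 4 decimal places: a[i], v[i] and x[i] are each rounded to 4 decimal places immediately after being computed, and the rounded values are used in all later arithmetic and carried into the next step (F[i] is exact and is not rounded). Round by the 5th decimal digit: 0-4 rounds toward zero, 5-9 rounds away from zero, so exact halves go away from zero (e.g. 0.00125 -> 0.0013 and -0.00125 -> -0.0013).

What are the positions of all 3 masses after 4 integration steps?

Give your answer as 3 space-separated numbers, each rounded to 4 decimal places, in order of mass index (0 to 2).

Step 0: x=[8.0000 10.0000 17.0000] v=[0.0000 0.0000 0.0000]
Step 1: x=[6.5000 11.2500 16.7500] v=[-6.0000 5.0000 -1.0000]
Step 2: x=[4.5625 12.6875 16.6250] v=[-7.7500 5.7500 -0.5000]
Step 3: x=[3.5156 13.0781 17.0156] v=[-4.1875 1.5625 1.5625]
Step 4: x=[3.9805 12.0625 17.9219] v=[1.8594 -4.0625 3.6250]

Answer: 3.9805 12.0625 17.9219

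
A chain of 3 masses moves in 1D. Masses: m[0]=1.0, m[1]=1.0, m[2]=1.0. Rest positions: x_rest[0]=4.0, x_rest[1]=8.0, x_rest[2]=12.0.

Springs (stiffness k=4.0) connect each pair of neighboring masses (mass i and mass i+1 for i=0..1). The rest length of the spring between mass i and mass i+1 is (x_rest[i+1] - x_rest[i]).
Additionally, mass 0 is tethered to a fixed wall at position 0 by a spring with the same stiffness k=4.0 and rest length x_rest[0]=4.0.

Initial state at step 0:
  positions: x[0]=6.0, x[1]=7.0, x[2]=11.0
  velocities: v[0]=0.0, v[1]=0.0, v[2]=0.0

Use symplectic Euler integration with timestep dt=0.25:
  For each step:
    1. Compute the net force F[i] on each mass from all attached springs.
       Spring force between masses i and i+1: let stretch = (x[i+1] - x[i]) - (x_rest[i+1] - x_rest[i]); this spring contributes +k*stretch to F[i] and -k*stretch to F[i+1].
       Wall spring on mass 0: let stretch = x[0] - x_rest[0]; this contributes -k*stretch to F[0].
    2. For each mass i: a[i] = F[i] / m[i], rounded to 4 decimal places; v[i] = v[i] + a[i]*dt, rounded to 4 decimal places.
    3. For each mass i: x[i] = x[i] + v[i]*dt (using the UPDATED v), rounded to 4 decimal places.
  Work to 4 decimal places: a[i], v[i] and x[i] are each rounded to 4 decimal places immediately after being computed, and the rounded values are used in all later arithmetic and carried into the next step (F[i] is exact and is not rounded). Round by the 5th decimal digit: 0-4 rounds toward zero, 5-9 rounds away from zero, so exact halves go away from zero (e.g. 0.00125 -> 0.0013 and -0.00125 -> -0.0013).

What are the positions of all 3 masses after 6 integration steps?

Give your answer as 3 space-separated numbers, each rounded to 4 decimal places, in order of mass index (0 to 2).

Answer: 4.2530 6.3326 13.1136

Derivation:
Step 0: x=[6.0000 7.0000 11.0000] v=[0.0000 0.0000 0.0000]
Step 1: x=[4.7500 7.7500 11.0000] v=[-5.0000 3.0000 0.0000]
Step 2: x=[3.0625 8.5625 11.1875] v=[-6.7500 3.2500 0.7500]
Step 3: x=[1.9844 8.6563 11.7188] v=[-4.3125 0.3750 2.1250]
Step 4: x=[2.0782 7.8477 12.4844] v=[0.3750 -3.2344 3.0625]
Step 5: x=[3.0948 6.7559 13.0909] v=[4.0663 -4.3672 2.4258]
Step 6: x=[4.2530 6.3326 13.1136] v=[4.6326 -1.6933 0.0908]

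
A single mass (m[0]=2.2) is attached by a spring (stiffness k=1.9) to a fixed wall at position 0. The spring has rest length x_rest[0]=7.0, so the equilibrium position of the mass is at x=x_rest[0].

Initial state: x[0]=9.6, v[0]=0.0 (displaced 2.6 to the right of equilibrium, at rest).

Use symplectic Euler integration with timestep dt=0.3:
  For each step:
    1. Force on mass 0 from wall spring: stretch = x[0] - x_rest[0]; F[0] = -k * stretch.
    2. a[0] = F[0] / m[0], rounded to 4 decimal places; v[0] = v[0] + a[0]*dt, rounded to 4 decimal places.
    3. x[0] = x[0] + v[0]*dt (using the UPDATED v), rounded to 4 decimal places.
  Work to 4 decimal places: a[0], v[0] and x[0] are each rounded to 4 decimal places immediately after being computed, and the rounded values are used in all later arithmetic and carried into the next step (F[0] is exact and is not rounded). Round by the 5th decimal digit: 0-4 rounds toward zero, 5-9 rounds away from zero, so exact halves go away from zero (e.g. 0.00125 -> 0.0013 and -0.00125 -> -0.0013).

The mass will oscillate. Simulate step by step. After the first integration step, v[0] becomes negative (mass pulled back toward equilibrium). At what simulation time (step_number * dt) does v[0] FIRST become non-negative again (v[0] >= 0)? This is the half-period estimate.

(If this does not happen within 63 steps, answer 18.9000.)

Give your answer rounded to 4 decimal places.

Answer: 3.6000

Derivation:
Step 0: x=[9.6000] v=[0.0000]
Step 1: x=[9.3979] v=[-0.6737]
Step 2: x=[9.0094] v=[-1.2950]
Step 3: x=[8.4647] v=[-1.8156]
Step 4: x=[7.8062] v=[-2.1951]
Step 5: x=[7.0850] v=[-2.4040]
Step 6: x=[6.3572] v=[-2.4260]
Step 7: x=[5.6794] v=[-2.2595]
Step 8: x=[5.1042] v=[-1.9174]
Step 9: x=[4.6763] v=[-1.4262]
Step 10: x=[4.4290] v=[-0.8242]
Step 11: x=[4.3816] v=[-0.1581]
Step 12: x=[4.5377] v=[0.5203]
First v>=0 after going negative at step 12, time=3.6000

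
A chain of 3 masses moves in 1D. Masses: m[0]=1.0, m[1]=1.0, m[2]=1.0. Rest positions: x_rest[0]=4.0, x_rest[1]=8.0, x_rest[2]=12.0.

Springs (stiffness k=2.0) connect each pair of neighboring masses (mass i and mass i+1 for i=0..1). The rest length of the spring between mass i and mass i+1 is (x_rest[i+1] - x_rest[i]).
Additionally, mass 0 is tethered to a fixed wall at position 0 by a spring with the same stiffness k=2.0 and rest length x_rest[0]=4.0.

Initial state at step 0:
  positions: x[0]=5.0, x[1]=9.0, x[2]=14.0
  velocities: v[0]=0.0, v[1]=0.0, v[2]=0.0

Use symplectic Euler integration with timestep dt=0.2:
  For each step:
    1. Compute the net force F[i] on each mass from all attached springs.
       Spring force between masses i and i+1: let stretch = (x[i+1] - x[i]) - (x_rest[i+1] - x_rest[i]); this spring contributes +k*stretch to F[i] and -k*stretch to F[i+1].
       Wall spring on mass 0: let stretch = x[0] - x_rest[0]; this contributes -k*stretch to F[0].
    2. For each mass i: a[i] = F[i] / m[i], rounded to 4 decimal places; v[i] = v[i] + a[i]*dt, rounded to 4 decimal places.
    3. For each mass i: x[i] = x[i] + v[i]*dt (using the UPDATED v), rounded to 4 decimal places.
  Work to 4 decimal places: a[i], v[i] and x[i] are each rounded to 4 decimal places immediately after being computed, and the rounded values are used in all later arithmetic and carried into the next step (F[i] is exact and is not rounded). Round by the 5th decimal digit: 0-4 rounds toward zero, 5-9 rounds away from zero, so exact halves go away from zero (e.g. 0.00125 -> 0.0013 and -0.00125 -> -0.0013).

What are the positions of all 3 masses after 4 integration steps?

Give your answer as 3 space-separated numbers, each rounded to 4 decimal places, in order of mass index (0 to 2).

Step 0: x=[5.0000 9.0000 14.0000] v=[0.0000 0.0000 0.0000]
Step 1: x=[4.9200 9.0800 13.9200] v=[-0.4000 0.4000 -0.4000]
Step 2: x=[4.7792 9.2144 13.7728] v=[-0.7040 0.6720 -0.7360]
Step 3: x=[4.6109 9.3587 13.5809] v=[-0.8416 0.7213 -0.9594]
Step 4: x=[4.4535 9.4609 13.3712] v=[-0.7868 0.5111 -1.0483]

Answer: 4.4535 9.4609 13.3712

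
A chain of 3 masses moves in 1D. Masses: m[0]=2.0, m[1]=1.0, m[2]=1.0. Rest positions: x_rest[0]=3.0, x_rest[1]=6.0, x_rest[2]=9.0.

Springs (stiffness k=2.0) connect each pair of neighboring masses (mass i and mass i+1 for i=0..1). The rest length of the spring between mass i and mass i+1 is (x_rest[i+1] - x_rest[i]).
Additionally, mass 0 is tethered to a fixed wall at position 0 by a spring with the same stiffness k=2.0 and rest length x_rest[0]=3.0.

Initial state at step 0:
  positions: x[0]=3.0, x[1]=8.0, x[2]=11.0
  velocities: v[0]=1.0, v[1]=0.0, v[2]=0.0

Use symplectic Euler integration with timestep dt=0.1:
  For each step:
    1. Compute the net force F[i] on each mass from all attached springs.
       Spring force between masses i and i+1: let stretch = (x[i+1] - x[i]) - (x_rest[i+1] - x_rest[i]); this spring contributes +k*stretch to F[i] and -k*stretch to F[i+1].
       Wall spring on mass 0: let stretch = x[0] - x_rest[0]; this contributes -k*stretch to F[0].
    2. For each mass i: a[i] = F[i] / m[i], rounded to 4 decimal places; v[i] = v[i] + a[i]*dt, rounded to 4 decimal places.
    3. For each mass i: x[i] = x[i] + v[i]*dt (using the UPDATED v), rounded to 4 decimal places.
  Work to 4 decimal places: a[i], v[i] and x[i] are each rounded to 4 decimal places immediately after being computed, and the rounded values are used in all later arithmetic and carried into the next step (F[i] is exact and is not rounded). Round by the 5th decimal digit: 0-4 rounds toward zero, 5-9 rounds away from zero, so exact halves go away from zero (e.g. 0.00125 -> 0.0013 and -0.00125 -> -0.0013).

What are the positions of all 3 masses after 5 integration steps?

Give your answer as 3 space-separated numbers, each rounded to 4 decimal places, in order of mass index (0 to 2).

Answer: 3.7342 7.5044 10.9743

Derivation:
Step 0: x=[3.0000 8.0000 11.0000] v=[1.0000 0.0000 0.0000]
Step 1: x=[3.1200 7.9600 11.0000] v=[1.2000 -0.4000 0.0000]
Step 2: x=[3.2572 7.8840 10.9992] v=[1.3720 -0.7600 -0.0080]
Step 3: x=[3.4081 7.7778 10.9961] v=[1.5090 -1.0623 -0.0310]
Step 4: x=[3.5686 7.6485 10.9886] v=[1.6052 -1.2926 -0.0747]
Step 5: x=[3.7342 7.5044 10.9743] v=[1.6563 -1.4406 -0.1427]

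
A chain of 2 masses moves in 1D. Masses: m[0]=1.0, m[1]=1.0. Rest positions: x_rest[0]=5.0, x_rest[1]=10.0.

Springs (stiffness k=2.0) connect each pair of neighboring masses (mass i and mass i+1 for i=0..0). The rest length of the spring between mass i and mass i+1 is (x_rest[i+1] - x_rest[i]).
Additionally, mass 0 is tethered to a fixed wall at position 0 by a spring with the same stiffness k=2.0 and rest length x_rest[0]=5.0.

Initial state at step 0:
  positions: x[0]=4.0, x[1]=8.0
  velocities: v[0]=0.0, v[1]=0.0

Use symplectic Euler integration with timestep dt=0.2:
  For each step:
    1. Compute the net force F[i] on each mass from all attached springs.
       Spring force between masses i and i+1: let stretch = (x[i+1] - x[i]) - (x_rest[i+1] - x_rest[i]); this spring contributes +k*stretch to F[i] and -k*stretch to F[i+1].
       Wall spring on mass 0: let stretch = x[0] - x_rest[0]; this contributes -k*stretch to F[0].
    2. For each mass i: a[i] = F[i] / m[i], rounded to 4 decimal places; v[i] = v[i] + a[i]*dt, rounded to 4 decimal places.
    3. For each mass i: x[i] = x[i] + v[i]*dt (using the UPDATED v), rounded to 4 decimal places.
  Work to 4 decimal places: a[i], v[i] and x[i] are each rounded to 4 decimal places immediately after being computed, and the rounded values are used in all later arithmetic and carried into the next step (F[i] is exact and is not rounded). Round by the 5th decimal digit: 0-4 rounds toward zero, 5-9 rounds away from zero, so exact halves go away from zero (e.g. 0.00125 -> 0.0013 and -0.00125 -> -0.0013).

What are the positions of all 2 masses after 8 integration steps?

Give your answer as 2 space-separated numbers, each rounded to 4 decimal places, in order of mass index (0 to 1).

Step 0: x=[4.0000 8.0000] v=[0.0000 0.0000]
Step 1: x=[4.0000 8.0800] v=[0.0000 0.4000]
Step 2: x=[4.0064 8.2336] v=[0.0320 0.7680]
Step 3: x=[4.0305 8.4490] v=[0.1203 1.0771]
Step 4: x=[4.0856 8.7109] v=[0.2755 1.3097]
Step 5: x=[4.1839 9.0028] v=[0.4914 1.4596]
Step 6: x=[4.3330 9.3092] v=[0.7454 1.5320]
Step 7: x=[4.5335 9.6175] v=[1.0027 1.5415]
Step 8: x=[4.7781 9.9191] v=[1.2229 1.5079]

Answer: 4.7781 9.9191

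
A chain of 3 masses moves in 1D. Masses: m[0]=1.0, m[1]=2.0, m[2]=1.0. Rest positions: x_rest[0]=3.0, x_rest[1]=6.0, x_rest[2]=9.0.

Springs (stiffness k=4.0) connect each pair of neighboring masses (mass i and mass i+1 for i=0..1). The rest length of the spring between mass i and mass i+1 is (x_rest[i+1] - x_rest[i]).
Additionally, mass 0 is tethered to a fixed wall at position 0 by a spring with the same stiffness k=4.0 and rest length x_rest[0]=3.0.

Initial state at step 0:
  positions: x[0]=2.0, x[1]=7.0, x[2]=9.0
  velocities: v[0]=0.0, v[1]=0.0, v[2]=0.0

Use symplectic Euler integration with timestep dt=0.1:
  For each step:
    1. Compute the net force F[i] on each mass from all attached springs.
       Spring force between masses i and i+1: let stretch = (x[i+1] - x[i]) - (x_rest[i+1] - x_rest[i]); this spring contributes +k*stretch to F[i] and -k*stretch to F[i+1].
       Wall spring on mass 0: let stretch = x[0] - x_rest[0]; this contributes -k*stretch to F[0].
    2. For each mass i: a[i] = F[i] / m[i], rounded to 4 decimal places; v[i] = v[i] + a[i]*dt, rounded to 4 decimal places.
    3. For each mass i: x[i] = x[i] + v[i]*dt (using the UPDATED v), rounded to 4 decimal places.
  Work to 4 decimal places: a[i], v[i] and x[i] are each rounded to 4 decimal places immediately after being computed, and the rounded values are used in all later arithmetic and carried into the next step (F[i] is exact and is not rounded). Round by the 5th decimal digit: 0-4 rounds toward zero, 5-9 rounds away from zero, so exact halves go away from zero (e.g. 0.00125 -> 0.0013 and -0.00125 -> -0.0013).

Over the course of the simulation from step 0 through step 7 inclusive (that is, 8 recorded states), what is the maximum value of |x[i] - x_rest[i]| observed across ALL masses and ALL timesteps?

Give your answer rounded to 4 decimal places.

Answer: 1.0781

Derivation:
Step 0: x=[2.0000 7.0000 9.0000] v=[0.0000 0.0000 0.0000]
Step 1: x=[2.1200 6.9400 9.0400] v=[1.2000 -0.6000 0.4000]
Step 2: x=[2.3480 6.8256 9.1160] v=[2.2800 -1.1440 0.7600]
Step 3: x=[2.6612 6.6675 9.2204] v=[3.1318 -1.5814 1.0438]
Step 4: x=[3.0282 6.4803 9.3427] v=[3.6698 -1.8721 1.2226]
Step 5: x=[3.4121 6.2813 9.4705] v=[3.8394 -1.9900 1.2776]
Step 6: x=[3.7743 6.0887 9.5907] v=[3.6222 -1.9260 1.2019]
Step 7: x=[4.0781 5.9199 9.6908] v=[3.0382 -1.6885 1.0011]
Max displacement = 1.0781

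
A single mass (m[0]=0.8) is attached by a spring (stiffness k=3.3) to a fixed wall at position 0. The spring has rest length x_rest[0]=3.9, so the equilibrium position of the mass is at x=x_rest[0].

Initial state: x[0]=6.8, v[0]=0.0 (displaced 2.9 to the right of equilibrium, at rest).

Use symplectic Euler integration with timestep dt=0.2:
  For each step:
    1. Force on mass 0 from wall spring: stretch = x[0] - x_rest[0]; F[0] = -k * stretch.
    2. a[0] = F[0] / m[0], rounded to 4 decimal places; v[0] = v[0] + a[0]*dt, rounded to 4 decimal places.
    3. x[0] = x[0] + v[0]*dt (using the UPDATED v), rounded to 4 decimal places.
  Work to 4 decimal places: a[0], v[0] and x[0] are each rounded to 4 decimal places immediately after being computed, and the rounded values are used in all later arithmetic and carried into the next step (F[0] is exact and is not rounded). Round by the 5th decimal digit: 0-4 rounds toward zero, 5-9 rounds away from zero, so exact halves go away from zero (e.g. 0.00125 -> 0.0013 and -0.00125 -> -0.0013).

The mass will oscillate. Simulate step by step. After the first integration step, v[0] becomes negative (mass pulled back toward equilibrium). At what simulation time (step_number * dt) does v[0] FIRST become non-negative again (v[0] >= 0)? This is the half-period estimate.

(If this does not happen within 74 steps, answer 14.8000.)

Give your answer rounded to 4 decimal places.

Answer: 1.6000

Derivation:
Step 0: x=[6.8000] v=[0.0000]
Step 1: x=[6.3215] v=[-2.3925]
Step 2: x=[5.4435] v=[-4.3902]
Step 3: x=[4.3108] v=[-5.6636]
Step 4: x=[3.1103] v=[-6.0025]
Step 5: x=[2.0401] v=[-5.3510]
Step 6: x=[1.2768] v=[-3.8166]
Step 7: x=[0.9463] v=[-1.6525]
Step 8: x=[1.1032] v=[0.7843]
First v>=0 after going negative at step 8, time=1.6000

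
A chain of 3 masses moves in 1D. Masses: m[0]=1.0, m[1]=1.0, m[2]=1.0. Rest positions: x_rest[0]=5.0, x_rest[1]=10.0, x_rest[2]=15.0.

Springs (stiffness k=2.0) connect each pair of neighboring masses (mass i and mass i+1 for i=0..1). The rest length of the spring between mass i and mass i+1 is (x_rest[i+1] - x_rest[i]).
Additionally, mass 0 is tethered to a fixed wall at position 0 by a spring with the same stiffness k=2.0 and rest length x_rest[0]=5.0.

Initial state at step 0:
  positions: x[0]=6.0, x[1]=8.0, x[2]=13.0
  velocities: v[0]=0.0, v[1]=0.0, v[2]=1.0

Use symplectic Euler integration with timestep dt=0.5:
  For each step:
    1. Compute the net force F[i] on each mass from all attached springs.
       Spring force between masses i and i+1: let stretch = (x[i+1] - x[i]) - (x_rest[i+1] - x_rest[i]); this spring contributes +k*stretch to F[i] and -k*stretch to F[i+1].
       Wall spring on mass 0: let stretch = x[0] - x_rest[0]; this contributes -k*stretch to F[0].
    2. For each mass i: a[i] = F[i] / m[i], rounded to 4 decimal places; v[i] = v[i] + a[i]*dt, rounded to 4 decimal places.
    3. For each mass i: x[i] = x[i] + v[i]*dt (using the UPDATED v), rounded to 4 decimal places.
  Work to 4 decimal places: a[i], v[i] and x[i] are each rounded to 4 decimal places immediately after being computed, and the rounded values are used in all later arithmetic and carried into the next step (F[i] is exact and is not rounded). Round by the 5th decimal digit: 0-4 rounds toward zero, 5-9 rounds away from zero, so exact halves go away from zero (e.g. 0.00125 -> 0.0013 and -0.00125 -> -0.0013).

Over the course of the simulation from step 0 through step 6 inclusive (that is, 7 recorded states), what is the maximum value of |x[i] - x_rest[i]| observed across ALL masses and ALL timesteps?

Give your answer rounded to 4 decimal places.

Answer: 2.9375

Derivation:
Step 0: x=[6.0000 8.0000 13.0000] v=[0.0000 0.0000 1.0000]
Step 1: x=[4.0000 9.5000 13.5000] v=[-4.0000 3.0000 1.0000]
Step 2: x=[2.7500 10.2500 14.5000] v=[-2.5000 1.5000 2.0000]
Step 3: x=[3.8750 9.3750 15.8750] v=[2.2500 -1.7500 2.7500]
Step 4: x=[5.8125 9.0000 16.5000] v=[3.8750 -0.7500 1.2500]
Step 5: x=[6.4375 10.7813 15.8750] v=[1.2500 3.5625 -1.2500]
Step 6: x=[6.0157 12.9375 15.2032] v=[-0.8437 4.3124 -1.3437]
Max displacement = 2.9375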